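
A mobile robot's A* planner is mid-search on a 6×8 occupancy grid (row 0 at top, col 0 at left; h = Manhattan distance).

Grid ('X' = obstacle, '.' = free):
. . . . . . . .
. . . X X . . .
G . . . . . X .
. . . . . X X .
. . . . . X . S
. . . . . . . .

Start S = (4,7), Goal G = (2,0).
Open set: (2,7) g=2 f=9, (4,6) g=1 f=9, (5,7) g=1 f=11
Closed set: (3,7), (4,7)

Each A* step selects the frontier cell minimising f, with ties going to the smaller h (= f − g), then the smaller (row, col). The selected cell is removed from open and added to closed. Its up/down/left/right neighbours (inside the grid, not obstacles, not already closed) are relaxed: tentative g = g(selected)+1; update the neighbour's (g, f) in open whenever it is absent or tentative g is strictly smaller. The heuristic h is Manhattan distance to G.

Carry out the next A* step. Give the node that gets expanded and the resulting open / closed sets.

expanded=(2,7); open=[(1,7) g=3 f=11, (4,6) g=1 f=9, (5,7) g=1 f=11]; closed=[(2,7), (3,7), (4,7)]

step 1: expand (2,7) (f=9, h=7) → closed; open now [(1,7) g=3 f=11, (4,6) g=1 f=9, (5,7) g=1 f=11]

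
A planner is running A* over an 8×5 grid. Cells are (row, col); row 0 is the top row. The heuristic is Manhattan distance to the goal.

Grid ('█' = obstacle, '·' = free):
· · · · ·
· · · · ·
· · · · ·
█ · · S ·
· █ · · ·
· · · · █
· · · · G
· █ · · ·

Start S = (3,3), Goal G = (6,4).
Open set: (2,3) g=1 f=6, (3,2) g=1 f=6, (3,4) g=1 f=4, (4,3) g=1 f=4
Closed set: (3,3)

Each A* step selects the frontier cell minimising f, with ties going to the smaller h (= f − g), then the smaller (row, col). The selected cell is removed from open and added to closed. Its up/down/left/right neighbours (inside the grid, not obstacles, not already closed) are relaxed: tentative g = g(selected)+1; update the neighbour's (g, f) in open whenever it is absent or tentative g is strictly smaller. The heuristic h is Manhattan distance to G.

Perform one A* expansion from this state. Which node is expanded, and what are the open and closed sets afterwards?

expanded=(3,4); open=[(2,3) g=1 f=6, (2,4) g=2 f=6, (3,2) g=1 f=6, (4,3) g=1 f=4, (4,4) g=2 f=4]; closed=[(3,3), (3,4)]

step 1: expand (3,4) (f=4, h=3) → closed; open now [(2,3) g=1 f=6, (2,4) g=2 f=6, (3,2) g=1 f=6, (4,3) g=1 f=4, (4,4) g=2 f=4]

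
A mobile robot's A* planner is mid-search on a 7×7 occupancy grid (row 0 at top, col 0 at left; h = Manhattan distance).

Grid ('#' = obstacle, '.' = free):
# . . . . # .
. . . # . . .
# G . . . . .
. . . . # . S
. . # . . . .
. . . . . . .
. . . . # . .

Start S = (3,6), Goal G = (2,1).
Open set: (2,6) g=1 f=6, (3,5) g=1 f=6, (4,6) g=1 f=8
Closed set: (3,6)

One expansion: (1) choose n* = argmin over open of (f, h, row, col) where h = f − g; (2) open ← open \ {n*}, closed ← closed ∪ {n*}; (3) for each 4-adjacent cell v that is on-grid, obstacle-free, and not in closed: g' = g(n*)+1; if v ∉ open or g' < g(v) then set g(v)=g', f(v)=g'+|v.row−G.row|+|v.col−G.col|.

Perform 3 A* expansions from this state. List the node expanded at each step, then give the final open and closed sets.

order=[(2,6) → (2,5) → (2,4)]; open=[(1,4) g=4 f=8, (1,5) g=3 f=8, (1,6) g=2 f=8, (2,3) g=4 f=6, (3,5) g=1 f=6, (4,6) g=1 f=8]; closed=[(2,4), (2,5), (2,6), (3,6)]

step 1: expand (2,6) (f=6, h=5) → closed; open now [(1,6) g=2 f=8, (2,5) g=2 f=6, (3,5) g=1 f=6, (4,6) g=1 f=8]
step 2: expand (2,5) (f=6, h=4) → closed; open now [(1,5) g=3 f=8, (1,6) g=2 f=8, (2,4) g=3 f=6, (3,5) g=1 f=6, (4,6) g=1 f=8]
step 3: expand (2,4) (f=6, h=3) → closed; open now [(1,4) g=4 f=8, (1,5) g=3 f=8, (1,6) g=2 f=8, (2,3) g=4 f=6, (3,5) g=1 f=6, (4,6) g=1 f=8]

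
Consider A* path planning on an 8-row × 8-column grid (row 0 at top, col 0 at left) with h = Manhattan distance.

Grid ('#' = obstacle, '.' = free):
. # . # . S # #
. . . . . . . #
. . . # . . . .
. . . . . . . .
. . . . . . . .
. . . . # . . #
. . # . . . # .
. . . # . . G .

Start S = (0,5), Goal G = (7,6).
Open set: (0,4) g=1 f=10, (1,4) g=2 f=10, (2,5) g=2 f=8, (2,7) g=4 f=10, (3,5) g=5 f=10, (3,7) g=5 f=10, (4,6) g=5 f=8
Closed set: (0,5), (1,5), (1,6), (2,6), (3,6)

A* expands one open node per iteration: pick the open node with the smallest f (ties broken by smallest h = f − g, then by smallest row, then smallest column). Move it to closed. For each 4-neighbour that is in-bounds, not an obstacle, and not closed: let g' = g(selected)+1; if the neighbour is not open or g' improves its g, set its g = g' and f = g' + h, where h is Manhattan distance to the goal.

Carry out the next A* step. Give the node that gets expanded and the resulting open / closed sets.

step 1: expand (4,6) (f=8, h=3) → closed; open now [(0,4) g=1 f=10, (1,4) g=2 f=10, (2,5) g=2 f=8, (2,7) g=4 f=10, (3,5) g=5 f=10, (3,7) g=5 f=10, (4,5) g=6 f=10, (4,7) g=6 f=10, (5,6) g=6 f=8]

expanded=(4,6); open=[(0,4) g=1 f=10, (1,4) g=2 f=10, (2,5) g=2 f=8, (2,7) g=4 f=10, (3,5) g=5 f=10, (3,7) g=5 f=10, (4,5) g=6 f=10, (4,7) g=6 f=10, (5,6) g=6 f=8]; closed=[(0,5), (1,5), (1,6), (2,6), (3,6), (4,6)]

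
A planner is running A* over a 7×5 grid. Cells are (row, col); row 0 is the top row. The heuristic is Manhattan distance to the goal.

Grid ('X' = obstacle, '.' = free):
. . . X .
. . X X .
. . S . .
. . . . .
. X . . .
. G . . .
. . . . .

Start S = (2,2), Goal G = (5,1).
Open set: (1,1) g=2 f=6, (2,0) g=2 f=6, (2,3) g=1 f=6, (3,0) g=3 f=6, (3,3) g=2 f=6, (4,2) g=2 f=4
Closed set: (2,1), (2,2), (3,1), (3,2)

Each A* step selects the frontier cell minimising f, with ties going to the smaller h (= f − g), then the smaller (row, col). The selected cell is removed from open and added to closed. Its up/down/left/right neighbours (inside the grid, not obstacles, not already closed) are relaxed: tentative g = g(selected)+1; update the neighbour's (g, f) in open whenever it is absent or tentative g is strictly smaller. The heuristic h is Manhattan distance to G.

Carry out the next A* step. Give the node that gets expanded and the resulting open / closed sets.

expanded=(4,2); open=[(1,1) g=2 f=6, (2,0) g=2 f=6, (2,3) g=1 f=6, (3,0) g=3 f=6, (3,3) g=2 f=6, (4,3) g=3 f=6, (5,2) g=3 f=4]; closed=[(2,1), (2,2), (3,1), (3,2), (4,2)]

step 1: expand (4,2) (f=4, h=2) → closed; open now [(1,1) g=2 f=6, (2,0) g=2 f=6, (2,3) g=1 f=6, (3,0) g=3 f=6, (3,3) g=2 f=6, (4,3) g=3 f=6, (5,2) g=3 f=4]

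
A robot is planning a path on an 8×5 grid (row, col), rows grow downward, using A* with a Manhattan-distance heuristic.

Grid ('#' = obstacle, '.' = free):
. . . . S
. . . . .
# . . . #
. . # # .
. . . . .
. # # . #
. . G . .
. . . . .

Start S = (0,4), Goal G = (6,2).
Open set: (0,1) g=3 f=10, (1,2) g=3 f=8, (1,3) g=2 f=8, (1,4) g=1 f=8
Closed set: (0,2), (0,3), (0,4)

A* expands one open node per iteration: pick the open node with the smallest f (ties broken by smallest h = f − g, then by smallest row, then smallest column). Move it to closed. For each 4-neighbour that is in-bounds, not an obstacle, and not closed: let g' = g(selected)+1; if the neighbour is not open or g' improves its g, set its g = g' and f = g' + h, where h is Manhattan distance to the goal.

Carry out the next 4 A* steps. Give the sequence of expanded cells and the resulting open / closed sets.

order=[(1,2) → (2,2) → (1,3) → (2,3)]; open=[(0,1) g=3 f=10, (1,1) g=4 f=10, (1,4) g=1 f=8, (2,1) g=5 f=10]; closed=[(0,2), (0,3), (0,4), (1,2), (1,3), (2,2), (2,3)]

step 1: expand (1,2) (f=8, h=5) → closed; open now [(0,1) g=3 f=10, (1,1) g=4 f=10, (1,3) g=2 f=8, (1,4) g=1 f=8, (2,2) g=4 f=8]
step 2: expand (2,2) (f=8, h=4) → closed; open now [(0,1) g=3 f=10, (1,1) g=4 f=10, (1,3) g=2 f=8, (1,4) g=1 f=8, (2,1) g=5 f=10, (2,3) g=5 f=10]
step 3: expand (1,3) (f=8, h=6) → closed; open now [(0,1) g=3 f=10, (1,1) g=4 f=10, (1,4) g=1 f=8, (2,1) g=5 f=10, (2,3) g=3 f=8]
step 4: expand (2,3) (f=8, h=5) → closed; open now [(0,1) g=3 f=10, (1,1) g=4 f=10, (1,4) g=1 f=8, (2,1) g=5 f=10]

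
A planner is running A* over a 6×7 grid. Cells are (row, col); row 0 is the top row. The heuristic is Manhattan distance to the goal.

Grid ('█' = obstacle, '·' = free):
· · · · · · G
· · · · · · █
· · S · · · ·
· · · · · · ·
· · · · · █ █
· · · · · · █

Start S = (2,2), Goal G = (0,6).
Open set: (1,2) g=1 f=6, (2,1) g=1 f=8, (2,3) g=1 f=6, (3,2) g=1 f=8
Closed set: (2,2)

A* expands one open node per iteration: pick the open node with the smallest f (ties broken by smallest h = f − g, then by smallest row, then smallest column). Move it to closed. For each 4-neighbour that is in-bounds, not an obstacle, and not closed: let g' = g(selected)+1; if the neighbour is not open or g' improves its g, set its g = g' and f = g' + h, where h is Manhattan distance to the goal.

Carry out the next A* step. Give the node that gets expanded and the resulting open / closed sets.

expanded=(1,2); open=[(0,2) g=2 f=6, (1,1) g=2 f=8, (1,3) g=2 f=6, (2,1) g=1 f=8, (2,3) g=1 f=6, (3,2) g=1 f=8]; closed=[(1,2), (2,2)]

step 1: expand (1,2) (f=6, h=5) → closed; open now [(0,2) g=2 f=6, (1,1) g=2 f=8, (1,3) g=2 f=6, (2,1) g=1 f=8, (2,3) g=1 f=6, (3,2) g=1 f=8]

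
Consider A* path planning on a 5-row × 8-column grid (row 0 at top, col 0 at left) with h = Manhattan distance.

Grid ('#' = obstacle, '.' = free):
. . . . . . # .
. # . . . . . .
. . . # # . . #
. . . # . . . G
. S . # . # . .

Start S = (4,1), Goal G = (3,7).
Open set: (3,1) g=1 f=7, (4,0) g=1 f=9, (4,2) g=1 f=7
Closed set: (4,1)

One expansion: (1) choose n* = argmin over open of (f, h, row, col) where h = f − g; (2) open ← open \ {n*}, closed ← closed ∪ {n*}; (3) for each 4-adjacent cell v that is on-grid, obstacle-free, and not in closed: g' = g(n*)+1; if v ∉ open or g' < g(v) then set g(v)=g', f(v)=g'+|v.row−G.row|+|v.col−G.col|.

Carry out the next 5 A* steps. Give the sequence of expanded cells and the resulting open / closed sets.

step 1: expand (3,1) (f=7, h=6) → closed; open now [(2,1) g=2 f=9, (3,0) g=2 f=9, (3,2) g=2 f=7, (4,0) g=1 f=9, (4,2) g=1 f=7]
step 2: expand (3,2) (f=7, h=5) → closed; open now [(2,1) g=2 f=9, (2,2) g=3 f=9, (3,0) g=2 f=9, (4,0) g=1 f=9, (4,2) g=1 f=7]
step 3: expand (4,2) (f=7, h=6) → closed; open now [(2,1) g=2 f=9, (2,2) g=3 f=9, (3,0) g=2 f=9, (4,0) g=1 f=9]
step 4: expand (2,2) (f=9, h=6) → closed; open now [(1,2) g=4 f=11, (2,1) g=2 f=9, (3,0) g=2 f=9, (4,0) g=1 f=9]
step 5: expand (2,1) (f=9, h=7) → closed; open now [(1,2) g=4 f=11, (2,0) g=3 f=11, (3,0) g=2 f=9, (4,0) g=1 f=9]

order=[(3,1) → (3,2) → (4,2) → (2,2) → (2,1)]; open=[(1,2) g=4 f=11, (2,0) g=3 f=11, (3,0) g=2 f=9, (4,0) g=1 f=9]; closed=[(2,1), (2,2), (3,1), (3,2), (4,1), (4,2)]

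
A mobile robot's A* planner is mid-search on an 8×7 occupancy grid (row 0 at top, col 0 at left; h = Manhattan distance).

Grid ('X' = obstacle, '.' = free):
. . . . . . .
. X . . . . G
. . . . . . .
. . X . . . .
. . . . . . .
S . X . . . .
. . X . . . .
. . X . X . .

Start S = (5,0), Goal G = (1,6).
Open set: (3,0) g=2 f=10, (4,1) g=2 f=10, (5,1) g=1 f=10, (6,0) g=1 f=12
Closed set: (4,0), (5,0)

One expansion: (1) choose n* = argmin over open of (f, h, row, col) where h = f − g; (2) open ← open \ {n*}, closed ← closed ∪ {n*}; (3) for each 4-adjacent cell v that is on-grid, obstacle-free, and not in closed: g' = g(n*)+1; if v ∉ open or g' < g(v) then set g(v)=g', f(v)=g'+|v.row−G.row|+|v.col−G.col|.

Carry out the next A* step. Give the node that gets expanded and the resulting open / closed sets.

expanded=(3,0); open=[(2,0) g=3 f=10, (3,1) g=3 f=10, (4,1) g=2 f=10, (5,1) g=1 f=10, (6,0) g=1 f=12]; closed=[(3,0), (4,0), (5,0)]

step 1: expand (3,0) (f=10, h=8) → closed; open now [(2,0) g=3 f=10, (3,1) g=3 f=10, (4,1) g=2 f=10, (5,1) g=1 f=10, (6,0) g=1 f=12]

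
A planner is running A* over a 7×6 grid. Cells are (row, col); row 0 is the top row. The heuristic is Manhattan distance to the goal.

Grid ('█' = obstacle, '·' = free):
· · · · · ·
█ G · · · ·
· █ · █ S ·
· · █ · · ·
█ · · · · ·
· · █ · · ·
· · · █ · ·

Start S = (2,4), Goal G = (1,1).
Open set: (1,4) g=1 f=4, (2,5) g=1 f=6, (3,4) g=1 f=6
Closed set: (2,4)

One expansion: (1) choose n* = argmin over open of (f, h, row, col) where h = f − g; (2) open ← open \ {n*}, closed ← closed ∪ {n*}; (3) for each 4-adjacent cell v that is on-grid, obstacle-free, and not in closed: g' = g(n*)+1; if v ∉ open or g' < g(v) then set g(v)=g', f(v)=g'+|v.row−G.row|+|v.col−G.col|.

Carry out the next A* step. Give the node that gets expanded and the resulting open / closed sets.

expanded=(1,4); open=[(0,4) g=2 f=6, (1,3) g=2 f=4, (1,5) g=2 f=6, (2,5) g=1 f=6, (3,4) g=1 f=6]; closed=[(1,4), (2,4)]

step 1: expand (1,4) (f=4, h=3) → closed; open now [(0,4) g=2 f=6, (1,3) g=2 f=4, (1,5) g=2 f=6, (2,5) g=1 f=6, (3,4) g=1 f=6]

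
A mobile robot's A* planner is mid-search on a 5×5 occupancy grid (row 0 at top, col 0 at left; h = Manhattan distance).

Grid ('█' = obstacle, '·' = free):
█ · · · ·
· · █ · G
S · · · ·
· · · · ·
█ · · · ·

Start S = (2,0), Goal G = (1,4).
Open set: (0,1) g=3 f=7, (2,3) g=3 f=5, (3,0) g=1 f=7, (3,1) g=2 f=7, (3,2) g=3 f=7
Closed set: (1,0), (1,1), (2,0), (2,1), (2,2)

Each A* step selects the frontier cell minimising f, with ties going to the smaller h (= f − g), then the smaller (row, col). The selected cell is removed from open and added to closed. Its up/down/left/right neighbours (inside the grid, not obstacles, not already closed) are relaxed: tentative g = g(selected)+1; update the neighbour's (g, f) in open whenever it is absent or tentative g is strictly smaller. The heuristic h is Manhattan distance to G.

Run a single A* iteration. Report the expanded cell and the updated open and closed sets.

step 1: expand (2,3) (f=5, h=2) → closed; open now [(0,1) g=3 f=7, (1,3) g=4 f=5, (2,4) g=4 f=5, (3,0) g=1 f=7, (3,1) g=2 f=7, (3,2) g=3 f=7, (3,3) g=4 f=7]

expanded=(2,3); open=[(0,1) g=3 f=7, (1,3) g=4 f=5, (2,4) g=4 f=5, (3,0) g=1 f=7, (3,1) g=2 f=7, (3,2) g=3 f=7, (3,3) g=4 f=7]; closed=[(1,0), (1,1), (2,0), (2,1), (2,2), (2,3)]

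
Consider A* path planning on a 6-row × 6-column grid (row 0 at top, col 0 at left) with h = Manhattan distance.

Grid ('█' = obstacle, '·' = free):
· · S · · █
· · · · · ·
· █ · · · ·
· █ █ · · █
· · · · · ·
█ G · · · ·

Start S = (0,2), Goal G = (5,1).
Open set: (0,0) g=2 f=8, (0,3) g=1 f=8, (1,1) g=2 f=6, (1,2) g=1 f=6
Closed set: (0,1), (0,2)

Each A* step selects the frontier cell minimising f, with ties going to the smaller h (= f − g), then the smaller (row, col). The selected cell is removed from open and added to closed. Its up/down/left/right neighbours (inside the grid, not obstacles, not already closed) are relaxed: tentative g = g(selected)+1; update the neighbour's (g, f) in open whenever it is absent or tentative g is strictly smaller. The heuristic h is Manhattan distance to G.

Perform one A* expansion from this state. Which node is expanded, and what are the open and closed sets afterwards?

expanded=(1,1); open=[(0,0) g=2 f=8, (0,3) g=1 f=8, (1,0) g=3 f=8, (1,2) g=1 f=6]; closed=[(0,1), (0,2), (1,1)]

step 1: expand (1,1) (f=6, h=4) → closed; open now [(0,0) g=2 f=8, (0,3) g=1 f=8, (1,0) g=3 f=8, (1,2) g=1 f=6]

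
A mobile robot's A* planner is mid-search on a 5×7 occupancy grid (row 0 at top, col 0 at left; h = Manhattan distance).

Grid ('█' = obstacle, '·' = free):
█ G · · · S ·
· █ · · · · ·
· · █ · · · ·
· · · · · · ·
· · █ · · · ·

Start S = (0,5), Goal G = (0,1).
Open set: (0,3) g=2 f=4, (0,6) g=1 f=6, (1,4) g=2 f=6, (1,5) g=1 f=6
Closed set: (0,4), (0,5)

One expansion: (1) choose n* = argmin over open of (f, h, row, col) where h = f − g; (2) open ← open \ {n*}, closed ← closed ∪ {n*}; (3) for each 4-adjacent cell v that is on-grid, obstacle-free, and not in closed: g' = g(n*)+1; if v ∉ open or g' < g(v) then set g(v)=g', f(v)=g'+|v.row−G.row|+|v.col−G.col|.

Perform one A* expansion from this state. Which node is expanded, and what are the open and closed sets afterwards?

step 1: expand (0,3) (f=4, h=2) → closed; open now [(0,2) g=3 f=4, (0,6) g=1 f=6, (1,3) g=3 f=6, (1,4) g=2 f=6, (1,5) g=1 f=6]

expanded=(0,3); open=[(0,2) g=3 f=4, (0,6) g=1 f=6, (1,3) g=3 f=6, (1,4) g=2 f=6, (1,5) g=1 f=6]; closed=[(0,3), (0,4), (0,5)]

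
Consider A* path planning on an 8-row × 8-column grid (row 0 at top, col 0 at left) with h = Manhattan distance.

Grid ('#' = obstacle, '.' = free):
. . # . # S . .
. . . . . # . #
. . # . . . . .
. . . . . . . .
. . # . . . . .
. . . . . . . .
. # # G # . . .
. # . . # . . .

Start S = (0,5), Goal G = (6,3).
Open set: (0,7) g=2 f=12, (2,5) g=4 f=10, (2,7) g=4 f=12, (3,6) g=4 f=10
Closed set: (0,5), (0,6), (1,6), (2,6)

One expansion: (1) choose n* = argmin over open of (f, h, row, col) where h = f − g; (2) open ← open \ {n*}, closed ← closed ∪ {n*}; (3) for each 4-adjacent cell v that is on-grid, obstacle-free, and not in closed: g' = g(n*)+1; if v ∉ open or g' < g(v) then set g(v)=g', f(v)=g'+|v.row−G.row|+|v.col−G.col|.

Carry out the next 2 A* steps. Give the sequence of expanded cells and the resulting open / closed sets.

order=[(2,5) → (2,4)]; open=[(0,7) g=2 f=12, (1,4) g=6 f=12, (2,3) g=6 f=10, (2,7) g=4 f=12, (3,4) g=6 f=10, (3,5) g=5 f=10, (3,6) g=4 f=10]; closed=[(0,5), (0,6), (1,6), (2,4), (2,5), (2,6)]

step 1: expand (2,5) (f=10, h=6) → closed; open now [(0,7) g=2 f=12, (2,4) g=5 f=10, (2,7) g=4 f=12, (3,5) g=5 f=10, (3,6) g=4 f=10]
step 2: expand (2,4) (f=10, h=5) → closed; open now [(0,7) g=2 f=12, (1,4) g=6 f=12, (2,3) g=6 f=10, (2,7) g=4 f=12, (3,4) g=6 f=10, (3,5) g=5 f=10, (3,6) g=4 f=10]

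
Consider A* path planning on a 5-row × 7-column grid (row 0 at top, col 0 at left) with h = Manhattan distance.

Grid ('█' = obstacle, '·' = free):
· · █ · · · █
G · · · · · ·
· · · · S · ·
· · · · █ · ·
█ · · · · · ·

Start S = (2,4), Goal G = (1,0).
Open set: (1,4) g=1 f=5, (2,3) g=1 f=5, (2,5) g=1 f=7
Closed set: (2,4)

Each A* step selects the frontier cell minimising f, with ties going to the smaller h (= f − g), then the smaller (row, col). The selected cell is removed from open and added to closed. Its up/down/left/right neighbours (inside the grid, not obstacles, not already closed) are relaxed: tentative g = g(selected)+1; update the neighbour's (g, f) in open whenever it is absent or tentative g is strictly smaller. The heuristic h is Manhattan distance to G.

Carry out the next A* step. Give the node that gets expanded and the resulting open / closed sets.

step 1: expand (1,4) (f=5, h=4) → closed; open now [(0,4) g=2 f=7, (1,3) g=2 f=5, (1,5) g=2 f=7, (2,3) g=1 f=5, (2,5) g=1 f=7]

expanded=(1,4); open=[(0,4) g=2 f=7, (1,3) g=2 f=5, (1,5) g=2 f=7, (2,3) g=1 f=5, (2,5) g=1 f=7]; closed=[(1,4), (2,4)]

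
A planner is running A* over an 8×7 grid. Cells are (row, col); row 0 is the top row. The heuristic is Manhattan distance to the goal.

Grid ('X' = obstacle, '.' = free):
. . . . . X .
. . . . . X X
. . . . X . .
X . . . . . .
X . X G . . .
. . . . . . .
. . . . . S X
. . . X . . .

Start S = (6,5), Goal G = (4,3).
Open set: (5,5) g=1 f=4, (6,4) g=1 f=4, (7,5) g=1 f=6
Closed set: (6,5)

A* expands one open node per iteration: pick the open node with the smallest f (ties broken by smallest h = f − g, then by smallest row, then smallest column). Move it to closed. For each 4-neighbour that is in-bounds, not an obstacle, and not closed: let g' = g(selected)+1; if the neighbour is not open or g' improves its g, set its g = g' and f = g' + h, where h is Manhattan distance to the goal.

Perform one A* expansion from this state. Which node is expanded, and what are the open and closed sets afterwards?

expanded=(5,5); open=[(4,5) g=2 f=4, (5,4) g=2 f=4, (5,6) g=2 f=6, (6,4) g=1 f=4, (7,5) g=1 f=6]; closed=[(5,5), (6,5)]

step 1: expand (5,5) (f=4, h=3) → closed; open now [(4,5) g=2 f=4, (5,4) g=2 f=4, (5,6) g=2 f=6, (6,4) g=1 f=4, (7,5) g=1 f=6]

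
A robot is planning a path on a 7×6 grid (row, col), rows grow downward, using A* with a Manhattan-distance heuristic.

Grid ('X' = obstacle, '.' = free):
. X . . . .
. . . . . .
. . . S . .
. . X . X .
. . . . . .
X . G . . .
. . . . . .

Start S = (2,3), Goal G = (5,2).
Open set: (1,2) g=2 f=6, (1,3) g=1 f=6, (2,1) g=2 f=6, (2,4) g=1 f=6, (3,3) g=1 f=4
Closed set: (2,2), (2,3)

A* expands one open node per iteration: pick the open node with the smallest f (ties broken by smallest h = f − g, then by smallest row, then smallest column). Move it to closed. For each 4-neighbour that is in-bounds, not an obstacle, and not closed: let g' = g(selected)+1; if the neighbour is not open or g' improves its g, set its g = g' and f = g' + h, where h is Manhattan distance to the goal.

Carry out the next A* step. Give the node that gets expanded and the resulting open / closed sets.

expanded=(3,3); open=[(1,2) g=2 f=6, (1,3) g=1 f=6, (2,1) g=2 f=6, (2,4) g=1 f=6, (4,3) g=2 f=4]; closed=[(2,2), (2,3), (3,3)]

step 1: expand (3,3) (f=4, h=3) → closed; open now [(1,2) g=2 f=6, (1,3) g=1 f=6, (2,1) g=2 f=6, (2,4) g=1 f=6, (4,3) g=2 f=4]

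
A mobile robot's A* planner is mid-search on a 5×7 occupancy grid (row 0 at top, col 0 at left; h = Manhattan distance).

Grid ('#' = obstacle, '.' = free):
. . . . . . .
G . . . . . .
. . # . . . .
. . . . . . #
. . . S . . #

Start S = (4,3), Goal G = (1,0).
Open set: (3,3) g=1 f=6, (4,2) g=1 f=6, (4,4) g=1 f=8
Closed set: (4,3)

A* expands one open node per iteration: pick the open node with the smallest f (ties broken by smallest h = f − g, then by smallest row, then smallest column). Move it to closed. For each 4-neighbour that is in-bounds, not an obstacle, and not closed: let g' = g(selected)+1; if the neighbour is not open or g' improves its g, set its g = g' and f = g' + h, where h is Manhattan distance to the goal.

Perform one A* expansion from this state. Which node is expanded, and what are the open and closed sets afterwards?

step 1: expand (3,3) (f=6, h=5) → closed; open now [(2,3) g=2 f=6, (3,2) g=2 f=6, (3,4) g=2 f=8, (4,2) g=1 f=6, (4,4) g=1 f=8]

expanded=(3,3); open=[(2,3) g=2 f=6, (3,2) g=2 f=6, (3,4) g=2 f=8, (4,2) g=1 f=6, (4,4) g=1 f=8]; closed=[(3,3), (4,3)]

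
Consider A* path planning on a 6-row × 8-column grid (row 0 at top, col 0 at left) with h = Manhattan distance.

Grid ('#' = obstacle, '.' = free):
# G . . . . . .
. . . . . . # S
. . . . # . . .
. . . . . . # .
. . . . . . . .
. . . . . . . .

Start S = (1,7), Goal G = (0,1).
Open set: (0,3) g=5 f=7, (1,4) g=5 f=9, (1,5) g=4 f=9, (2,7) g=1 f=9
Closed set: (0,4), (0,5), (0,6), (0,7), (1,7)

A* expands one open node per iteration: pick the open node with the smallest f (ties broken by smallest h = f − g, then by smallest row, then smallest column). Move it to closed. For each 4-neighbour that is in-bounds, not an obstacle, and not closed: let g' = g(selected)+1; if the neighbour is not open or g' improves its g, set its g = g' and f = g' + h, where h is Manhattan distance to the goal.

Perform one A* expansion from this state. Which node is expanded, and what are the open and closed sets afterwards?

step 1: expand (0,3) (f=7, h=2) → closed; open now [(0,2) g=6 f=7, (1,3) g=6 f=9, (1,4) g=5 f=9, (1,5) g=4 f=9, (2,7) g=1 f=9]

expanded=(0,3); open=[(0,2) g=6 f=7, (1,3) g=6 f=9, (1,4) g=5 f=9, (1,5) g=4 f=9, (2,7) g=1 f=9]; closed=[(0,3), (0,4), (0,5), (0,6), (0,7), (1,7)]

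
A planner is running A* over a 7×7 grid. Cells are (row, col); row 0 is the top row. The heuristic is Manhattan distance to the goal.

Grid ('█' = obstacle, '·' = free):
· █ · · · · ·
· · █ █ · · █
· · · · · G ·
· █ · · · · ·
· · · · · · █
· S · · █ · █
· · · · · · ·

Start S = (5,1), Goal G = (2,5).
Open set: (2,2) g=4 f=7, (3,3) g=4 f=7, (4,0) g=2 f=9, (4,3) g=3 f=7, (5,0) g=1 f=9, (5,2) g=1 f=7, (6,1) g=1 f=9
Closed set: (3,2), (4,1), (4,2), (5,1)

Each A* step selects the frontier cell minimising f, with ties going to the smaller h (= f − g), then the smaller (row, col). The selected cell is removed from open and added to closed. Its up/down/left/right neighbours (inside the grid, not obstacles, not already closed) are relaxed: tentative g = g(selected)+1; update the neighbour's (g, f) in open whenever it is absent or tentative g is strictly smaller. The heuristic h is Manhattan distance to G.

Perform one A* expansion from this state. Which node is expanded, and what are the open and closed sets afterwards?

step 1: expand (2,2) (f=7, h=3) → closed; open now [(2,1) g=5 f=9, (2,3) g=5 f=7, (3,3) g=4 f=7, (4,0) g=2 f=9, (4,3) g=3 f=7, (5,0) g=1 f=9, (5,2) g=1 f=7, (6,1) g=1 f=9]

expanded=(2,2); open=[(2,1) g=5 f=9, (2,3) g=5 f=7, (3,3) g=4 f=7, (4,0) g=2 f=9, (4,3) g=3 f=7, (5,0) g=1 f=9, (5,2) g=1 f=7, (6,1) g=1 f=9]; closed=[(2,2), (3,2), (4,1), (4,2), (5,1)]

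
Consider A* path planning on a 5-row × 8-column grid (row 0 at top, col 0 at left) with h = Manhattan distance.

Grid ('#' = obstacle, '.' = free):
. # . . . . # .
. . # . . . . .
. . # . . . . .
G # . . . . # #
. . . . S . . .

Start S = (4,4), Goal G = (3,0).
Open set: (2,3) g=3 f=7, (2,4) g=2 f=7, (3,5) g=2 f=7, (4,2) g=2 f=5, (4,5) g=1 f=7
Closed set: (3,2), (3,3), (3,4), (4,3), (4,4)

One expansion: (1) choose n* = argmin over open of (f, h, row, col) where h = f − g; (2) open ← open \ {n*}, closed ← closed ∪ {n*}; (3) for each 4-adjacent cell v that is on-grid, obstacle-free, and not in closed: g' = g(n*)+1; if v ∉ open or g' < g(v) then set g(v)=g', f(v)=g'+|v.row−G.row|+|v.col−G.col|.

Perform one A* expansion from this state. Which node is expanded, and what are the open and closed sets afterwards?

step 1: expand (4,2) (f=5, h=3) → closed; open now [(2,3) g=3 f=7, (2,4) g=2 f=7, (3,5) g=2 f=7, (4,1) g=3 f=5, (4,5) g=1 f=7]

expanded=(4,2); open=[(2,3) g=3 f=7, (2,4) g=2 f=7, (3,5) g=2 f=7, (4,1) g=3 f=5, (4,5) g=1 f=7]; closed=[(3,2), (3,3), (3,4), (4,2), (4,3), (4,4)]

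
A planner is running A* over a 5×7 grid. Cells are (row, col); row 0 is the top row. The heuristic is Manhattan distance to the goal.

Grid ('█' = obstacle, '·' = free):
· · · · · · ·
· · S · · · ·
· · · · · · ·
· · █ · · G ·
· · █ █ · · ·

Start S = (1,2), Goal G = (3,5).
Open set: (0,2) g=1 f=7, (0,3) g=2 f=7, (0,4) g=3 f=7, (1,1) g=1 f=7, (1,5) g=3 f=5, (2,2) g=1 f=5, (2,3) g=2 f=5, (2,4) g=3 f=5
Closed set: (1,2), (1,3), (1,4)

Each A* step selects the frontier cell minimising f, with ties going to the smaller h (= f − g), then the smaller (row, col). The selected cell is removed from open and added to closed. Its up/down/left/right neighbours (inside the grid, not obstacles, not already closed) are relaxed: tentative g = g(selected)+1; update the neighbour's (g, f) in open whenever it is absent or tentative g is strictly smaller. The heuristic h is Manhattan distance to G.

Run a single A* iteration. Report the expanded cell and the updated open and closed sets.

expanded=(1,5); open=[(0,2) g=1 f=7, (0,3) g=2 f=7, (0,4) g=3 f=7, (0,5) g=4 f=7, (1,1) g=1 f=7, (1,6) g=4 f=7, (2,2) g=1 f=5, (2,3) g=2 f=5, (2,4) g=3 f=5, (2,5) g=4 f=5]; closed=[(1,2), (1,3), (1,4), (1,5)]

step 1: expand (1,5) (f=5, h=2) → closed; open now [(0,2) g=1 f=7, (0,3) g=2 f=7, (0,4) g=3 f=7, (0,5) g=4 f=7, (1,1) g=1 f=7, (1,6) g=4 f=7, (2,2) g=1 f=5, (2,3) g=2 f=5, (2,4) g=3 f=5, (2,5) g=4 f=5]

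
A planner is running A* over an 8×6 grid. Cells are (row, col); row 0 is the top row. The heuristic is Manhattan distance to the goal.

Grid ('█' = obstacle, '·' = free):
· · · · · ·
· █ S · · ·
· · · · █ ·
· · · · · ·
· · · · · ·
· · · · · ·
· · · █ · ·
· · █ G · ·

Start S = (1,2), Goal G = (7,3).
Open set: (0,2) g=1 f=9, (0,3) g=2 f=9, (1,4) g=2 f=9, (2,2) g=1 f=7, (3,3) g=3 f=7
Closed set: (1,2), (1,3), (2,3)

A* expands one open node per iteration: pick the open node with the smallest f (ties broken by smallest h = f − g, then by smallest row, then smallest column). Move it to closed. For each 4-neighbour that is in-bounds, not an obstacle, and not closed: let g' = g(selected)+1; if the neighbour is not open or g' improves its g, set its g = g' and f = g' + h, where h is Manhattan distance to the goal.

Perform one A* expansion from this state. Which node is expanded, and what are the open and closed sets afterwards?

step 1: expand (3,3) (f=7, h=4) → closed; open now [(0,2) g=1 f=9, (0,3) g=2 f=9, (1,4) g=2 f=9, (2,2) g=1 f=7, (3,2) g=4 f=9, (3,4) g=4 f=9, (4,3) g=4 f=7]

expanded=(3,3); open=[(0,2) g=1 f=9, (0,3) g=2 f=9, (1,4) g=2 f=9, (2,2) g=1 f=7, (3,2) g=4 f=9, (3,4) g=4 f=9, (4,3) g=4 f=7]; closed=[(1,2), (1,3), (2,3), (3,3)]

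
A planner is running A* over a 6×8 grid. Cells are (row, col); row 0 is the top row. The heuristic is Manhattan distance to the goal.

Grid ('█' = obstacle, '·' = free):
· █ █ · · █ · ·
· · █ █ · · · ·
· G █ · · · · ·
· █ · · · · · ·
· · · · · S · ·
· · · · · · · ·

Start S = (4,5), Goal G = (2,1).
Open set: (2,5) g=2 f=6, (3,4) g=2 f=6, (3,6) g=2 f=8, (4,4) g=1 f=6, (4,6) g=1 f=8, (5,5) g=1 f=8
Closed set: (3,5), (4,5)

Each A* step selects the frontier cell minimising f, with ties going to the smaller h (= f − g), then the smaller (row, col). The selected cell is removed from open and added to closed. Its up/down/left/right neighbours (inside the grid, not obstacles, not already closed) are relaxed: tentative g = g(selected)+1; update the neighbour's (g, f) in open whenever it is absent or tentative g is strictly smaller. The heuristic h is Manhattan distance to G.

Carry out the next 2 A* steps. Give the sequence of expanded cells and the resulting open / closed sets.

step 1: expand (2,5) (f=6, h=4) → closed; open now [(1,5) g=3 f=8, (2,4) g=3 f=6, (2,6) g=3 f=8, (3,4) g=2 f=6, (3,6) g=2 f=8, (4,4) g=1 f=6, (4,6) g=1 f=8, (5,5) g=1 f=8]
step 2: expand (2,4) (f=6, h=3) → closed; open now [(1,4) g=4 f=8, (1,5) g=3 f=8, (2,3) g=4 f=6, (2,6) g=3 f=8, (3,4) g=2 f=6, (3,6) g=2 f=8, (4,4) g=1 f=6, (4,6) g=1 f=8, (5,5) g=1 f=8]

order=[(2,5) → (2,4)]; open=[(1,4) g=4 f=8, (1,5) g=3 f=8, (2,3) g=4 f=6, (2,6) g=3 f=8, (3,4) g=2 f=6, (3,6) g=2 f=8, (4,4) g=1 f=6, (4,6) g=1 f=8, (5,5) g=1 f=8]; closed=[(2,4), (2,5), (3,5), (4,5)]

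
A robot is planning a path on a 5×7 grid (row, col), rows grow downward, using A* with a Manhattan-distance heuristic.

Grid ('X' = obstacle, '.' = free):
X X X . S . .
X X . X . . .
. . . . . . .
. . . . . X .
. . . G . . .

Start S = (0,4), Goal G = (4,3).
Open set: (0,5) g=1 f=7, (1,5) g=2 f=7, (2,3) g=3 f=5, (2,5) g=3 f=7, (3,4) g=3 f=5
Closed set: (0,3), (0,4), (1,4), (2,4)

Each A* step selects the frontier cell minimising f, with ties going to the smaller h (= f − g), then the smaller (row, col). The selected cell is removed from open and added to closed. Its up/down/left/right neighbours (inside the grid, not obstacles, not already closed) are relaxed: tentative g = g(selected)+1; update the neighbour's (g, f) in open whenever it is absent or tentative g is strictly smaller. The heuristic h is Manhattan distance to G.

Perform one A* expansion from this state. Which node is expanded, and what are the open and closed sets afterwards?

step 1: expand (2,3) (f=5, h=2) → closed; open now [(0,5) g=1 f=7, (1,5) g=2 f=7, (2,2) g=4 f=7, (2,5) g=3 f=7, (3,3) g=4 f=5, (3,4) g=3 f=5]

expanded=(2,3); open=[(0,5) g=1 f=7, (1,5) g=2 f=7, (2,2) g=4 f=7, (2,5) g=3 f=7, (3,3) g=4 f=5, (3,4) g=3 f=5]; closed=[(0,3), (0,4), (1,4), (2,3), (2,4)]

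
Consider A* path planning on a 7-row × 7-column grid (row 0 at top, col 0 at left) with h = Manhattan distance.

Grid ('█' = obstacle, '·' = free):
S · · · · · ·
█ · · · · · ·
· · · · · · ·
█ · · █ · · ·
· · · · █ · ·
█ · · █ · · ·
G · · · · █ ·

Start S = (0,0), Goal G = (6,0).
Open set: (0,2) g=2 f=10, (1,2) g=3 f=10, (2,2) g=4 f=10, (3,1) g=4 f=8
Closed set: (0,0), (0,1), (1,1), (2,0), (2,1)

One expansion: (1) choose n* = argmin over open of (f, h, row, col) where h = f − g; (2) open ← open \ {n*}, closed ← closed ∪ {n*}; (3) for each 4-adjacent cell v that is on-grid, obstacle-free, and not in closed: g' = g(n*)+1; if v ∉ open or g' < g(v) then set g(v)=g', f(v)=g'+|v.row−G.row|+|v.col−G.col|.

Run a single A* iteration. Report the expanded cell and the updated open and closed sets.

expanded=(3,1); open=[(0,2) g=2 f=10, (1,2) g=3 f=10, (2,2) g=4 f=10, (3,2) g=5 f=10, (4,1) g=5 f=8]; closed=[(0,0), (0,1), (1,1), (2,0), (2,1), (3,1)]

step 1: expand (3,1) (f=8, h=4) → closed; open now [(0,2) g=2 f=10, (1,2) g=3 f=10, (2,2) g=4 f=10, (3,2) g=5 f=10, (4,1) g=5 f=8]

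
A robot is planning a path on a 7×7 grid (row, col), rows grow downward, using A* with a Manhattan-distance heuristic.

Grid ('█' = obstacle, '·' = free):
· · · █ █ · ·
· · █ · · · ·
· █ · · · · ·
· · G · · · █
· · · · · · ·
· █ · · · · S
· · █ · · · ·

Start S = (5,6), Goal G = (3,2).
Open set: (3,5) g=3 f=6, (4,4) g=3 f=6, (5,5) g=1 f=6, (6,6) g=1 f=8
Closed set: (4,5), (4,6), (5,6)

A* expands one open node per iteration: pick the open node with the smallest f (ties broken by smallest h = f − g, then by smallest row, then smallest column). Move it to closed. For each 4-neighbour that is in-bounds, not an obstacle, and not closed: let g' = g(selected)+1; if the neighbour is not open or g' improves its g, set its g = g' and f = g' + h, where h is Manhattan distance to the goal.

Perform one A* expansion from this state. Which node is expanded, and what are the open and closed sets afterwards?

expanded=(3,5); open=[(2,5) g=4 f=8, (3,4) g=4 f=6, (4,4) g=3 f=6, (5,5) g=1 f=6, (6,6) g=1 f=8]; closed=[(3,5), (4,5), (4,6), (5,6)]

step 1: expand (3,5) (f=6, h=3) → closed; open now [(2,5) g=4 f=8, (3,4) g=4 f=6, (4,4) g=3 f=6, (5,5) g=1 f=6, (6,6) g=1 f=8]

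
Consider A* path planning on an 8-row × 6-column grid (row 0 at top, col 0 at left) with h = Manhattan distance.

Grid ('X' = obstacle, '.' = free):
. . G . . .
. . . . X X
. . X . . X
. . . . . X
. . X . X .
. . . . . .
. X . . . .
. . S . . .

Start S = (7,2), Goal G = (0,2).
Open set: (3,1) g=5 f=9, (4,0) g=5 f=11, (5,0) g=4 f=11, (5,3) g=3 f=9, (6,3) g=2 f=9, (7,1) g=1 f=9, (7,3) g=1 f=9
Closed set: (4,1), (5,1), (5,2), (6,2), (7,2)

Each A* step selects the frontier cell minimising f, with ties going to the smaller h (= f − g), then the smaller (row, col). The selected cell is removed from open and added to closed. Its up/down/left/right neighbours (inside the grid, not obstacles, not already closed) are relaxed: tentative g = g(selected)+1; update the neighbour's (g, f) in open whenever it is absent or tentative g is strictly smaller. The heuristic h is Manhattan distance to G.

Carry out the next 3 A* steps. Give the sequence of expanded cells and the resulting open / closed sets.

order=[(3,1) → (2,1) → (1,1)]; open=[(0,1) g=8 f=9, (1,0) g=8 f=11, (1,2) g=8 f=9, (2,0) g=7 f=11, (3,0) g=6 f=11, (3,2) g=6 f=9, (4,0) g=5 f=11, (5,0) g=4 f=11, (5,3) g=3 f=9, (6,3) g=2 f=9, (7,1) g=1 f=9, (7,3) g=1 f=9]; closed=[(1,1), (2,1), (3,1), (4,1), (5,1), (5,2), (6,2), (7,2)]

step 1: expand (3,1) (f=9, h=4) → closed; open now [(2,1) g=6 f=9, (3,0) g=6 f=11, (3,2) g=6 f=9, (4,0) g=5 f=11, (5,0) g=4 f=11, (5,3) g=3 f=9, (6,3) g=2 f=9, (7,1) g=1 f=9, (7,3) g=1 f=9]
step 2: expand (2,1) (f=9, h=3) → closed; open now [(1,1) g=7 f=9, (2,0) g=7 f=11, (3,0) g=6 f=11, (3,2) g=6 f=9, (4,0) g=5 f=11, (5,0) g=4 f=11, (5,3) g=3 f=9, (6,3) g=2 f=9, (7,1) g=1 f=9, (7,3) g=1 f=9]
step 3: expand (1,1) (f=9, h=2) → closed; open now [(0,1) g=8 f=9, (1,0) g=8 f=11, (1,2) g=8 f=9, (2,0) g=7 f=11, (3,0) g=6 f=11, (3,2) g=6 f=9, (4,0) g=5 f=11, (5,0) g=4 f=11, (5,3) g=3 f=9, (6,3) g=2 f=9, (7,1) g=1 f=9, (7,3) g=1 f=9]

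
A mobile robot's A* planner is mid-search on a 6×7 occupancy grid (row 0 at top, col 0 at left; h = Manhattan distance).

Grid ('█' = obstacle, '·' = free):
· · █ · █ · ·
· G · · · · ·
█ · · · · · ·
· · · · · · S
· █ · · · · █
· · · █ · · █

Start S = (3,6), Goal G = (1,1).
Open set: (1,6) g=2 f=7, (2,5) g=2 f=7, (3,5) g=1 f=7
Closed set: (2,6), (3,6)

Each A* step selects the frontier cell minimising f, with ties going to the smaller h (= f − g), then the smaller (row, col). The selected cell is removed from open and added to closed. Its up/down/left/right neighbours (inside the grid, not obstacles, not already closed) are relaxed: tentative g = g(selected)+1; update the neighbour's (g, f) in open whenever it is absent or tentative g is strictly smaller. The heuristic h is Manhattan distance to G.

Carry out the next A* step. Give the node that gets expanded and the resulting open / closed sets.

expanded=(1,6); open=[(0,6) g=3 f=9, (1,5) g=3 f=7, (2,5) g=2 f=7, (3,5) g=1 f=7]; closed=[(1,6), (2,6), (3,6)]

step 1: expand (1,6) (f=7, h=5) → closed; open now [(0,6) g=3 f=9, (1,5) g=3 f=7, (2,5) g=2 f=7, (3,5) g=1 f=7]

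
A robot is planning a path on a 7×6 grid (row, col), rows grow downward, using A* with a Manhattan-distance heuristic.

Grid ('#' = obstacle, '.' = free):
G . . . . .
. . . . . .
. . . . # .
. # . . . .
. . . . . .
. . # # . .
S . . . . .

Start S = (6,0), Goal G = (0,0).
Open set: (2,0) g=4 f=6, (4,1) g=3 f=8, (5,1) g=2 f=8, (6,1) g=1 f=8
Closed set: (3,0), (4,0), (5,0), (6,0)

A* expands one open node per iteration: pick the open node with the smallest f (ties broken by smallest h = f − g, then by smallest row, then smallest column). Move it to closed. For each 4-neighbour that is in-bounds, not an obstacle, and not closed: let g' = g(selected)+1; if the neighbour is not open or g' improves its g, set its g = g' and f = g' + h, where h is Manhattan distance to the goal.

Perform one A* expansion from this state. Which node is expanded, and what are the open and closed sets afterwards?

step 1: expand (2,0) (f=6, h=2) → closed; open now [(1,0) g=5 f=6, (2,1) g=5 f=8, (4,1) g=3 f=8, (5,1) g=2 f=8, (6,1) g=1 f=8]

expanded=(2,0); open=[(1,0) g=5 f=6, (2,1) g=5 f=8, (4,1) g=3 f=8, (5,1) g=2 f=8, (6,1) g=1 f=8]; closed=[(2,0), (3,0), (4,0), (5,0), (6,0)]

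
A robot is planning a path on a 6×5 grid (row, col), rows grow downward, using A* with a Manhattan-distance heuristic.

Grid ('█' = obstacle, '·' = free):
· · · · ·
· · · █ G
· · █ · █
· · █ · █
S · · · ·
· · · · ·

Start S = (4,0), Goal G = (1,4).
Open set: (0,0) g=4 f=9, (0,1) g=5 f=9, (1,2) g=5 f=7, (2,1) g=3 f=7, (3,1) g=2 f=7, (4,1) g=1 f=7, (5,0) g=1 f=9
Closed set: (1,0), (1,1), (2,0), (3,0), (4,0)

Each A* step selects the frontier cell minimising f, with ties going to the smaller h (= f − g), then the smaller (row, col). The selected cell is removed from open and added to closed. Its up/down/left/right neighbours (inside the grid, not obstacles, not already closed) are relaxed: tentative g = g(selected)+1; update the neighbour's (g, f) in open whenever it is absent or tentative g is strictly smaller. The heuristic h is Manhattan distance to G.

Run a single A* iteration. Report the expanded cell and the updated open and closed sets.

expanded=(1,2); open=[(0,0) g=4 f=9, (0,1) g=5 f=9, (0,2) g=6 f=9, (2,1) g=3 f=7, (3,1) g=2 f=7, (4,1) g=1 f=7, (5,0) g=1 f=9]; closed=[(1,0), (1,1), (1,2), (2,0), (3,0), (4,0)]

step 1: expand (1,2) (f=7, h=2) → closed; open now [(0,0) g=4 f=9, (0,1) g=5 f=9, (0,2) g=6 f=9, (2,1) g=3 f=7, (3,1) g=2 f=7, (4,1) g=1 f=7, (5,0) g=1 f=9]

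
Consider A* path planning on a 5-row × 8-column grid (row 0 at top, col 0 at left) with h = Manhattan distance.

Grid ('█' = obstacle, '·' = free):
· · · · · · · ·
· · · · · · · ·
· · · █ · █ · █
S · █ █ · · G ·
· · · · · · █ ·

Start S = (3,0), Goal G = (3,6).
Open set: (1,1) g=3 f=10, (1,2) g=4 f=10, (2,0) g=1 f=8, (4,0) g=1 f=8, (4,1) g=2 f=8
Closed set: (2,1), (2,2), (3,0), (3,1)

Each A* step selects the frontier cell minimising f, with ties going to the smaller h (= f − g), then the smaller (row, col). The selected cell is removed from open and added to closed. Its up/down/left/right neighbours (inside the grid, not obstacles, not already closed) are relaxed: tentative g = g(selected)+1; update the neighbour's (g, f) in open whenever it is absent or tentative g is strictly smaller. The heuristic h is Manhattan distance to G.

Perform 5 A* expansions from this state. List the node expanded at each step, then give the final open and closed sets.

order=[(4,1) → (4,2) → (4,3) → (4,4) → (3,4)]; open=[(1,1) g=3 f=10, (1,2) g=4 f=10, (2,0) g=1 f=8, (2,4) g=7 f=10, (3,5) g=7 f=8, (4,0) g=1 f=8, (4,5) g=6 f=8]; closed=[(2,1), (2,2), (3,0), (3,1), (3,4), (4,1), (4,2), (4,3), (4,4)]

step 1: expand (4,1) (f=8, h=6) → closed; open now [(1,1) g=3 f=10, (1,2) g=4 f=10, (2,0) g=1 f=8, (4,0) g=1 f=8, (4,2) g=3 f=8]
step 2: expand (4,2) (f=8, h=5) → closed; open now [(1,1) g=3 f=10, (1,2) g=4 f=10, (2,0) g=1 f=8, (4,0) g=1 f=8, (4,3) g=4 f=8]
step 3: expand (4,3) (f=8, h=4) → closed; open now [(1,1) g=3 f=10, (1,2) g=4 f=10, (2,0) g=1 f=8, (4,0) g=1 f=8, (4,4) g=5 f=8]
step 4: expand (4,4) (f=8, h=3) → closed; open now [(1,1) g=3 f=10, (1,2) g=4 f=10, (2,0) g=1 f=8, (3,4) g=6 f=8, (4,0) g=1 f=8, (4,5) g=6 f=8]
step 5: expand (3,4) (f=8, h=2) → closed; open now [(1,1) g=3 f=10, (1,2) g=4 f=10, (2,0) g=1 f=8, (2,4) g=7 f=10, (3,5) g=7 f=8, (4,0) g=1 f=8, (4,5) g=6 f=8]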